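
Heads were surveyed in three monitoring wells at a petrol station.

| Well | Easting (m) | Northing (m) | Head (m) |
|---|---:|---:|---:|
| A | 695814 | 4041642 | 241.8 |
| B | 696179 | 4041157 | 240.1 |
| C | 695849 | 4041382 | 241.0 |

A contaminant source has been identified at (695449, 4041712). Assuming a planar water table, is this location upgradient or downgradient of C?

upgradient

Taking A as reference: B−A = (365, -485, -1.7); C−A = (35, -260, -0.8).
Determinant of the coordinate differences = 365·(-260) − 35·(-485) = -77925.
∂h/∂x = [(-1.7)·(-260) − (-0.8)·(-485)] / -77925 = -0.0006930
∂h/∂y = [365·(-0.8) − 35·(-1.7)] / -77925 = +0.002984
Head at (695449, 4041712) = 241.8 + (-0.0006930)·(-365) + (+0.002984)·(70) = 242.26 m.
That is higher than the 241.0 m at C, so the point is upgradient.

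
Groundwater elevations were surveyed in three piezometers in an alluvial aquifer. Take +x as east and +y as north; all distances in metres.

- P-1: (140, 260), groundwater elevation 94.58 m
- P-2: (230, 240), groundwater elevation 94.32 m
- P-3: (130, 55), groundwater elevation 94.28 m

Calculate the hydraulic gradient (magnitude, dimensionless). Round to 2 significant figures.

Three-point gradient (reference P-1): Δ to P-2 = (90, -20, -0.26), Δ to P-3 = (-10, -205, -0.30).
∂h/∂x = -0.002536, ∂h/∂y = +0.001587 (det = -18650).
|∇h| = √(-0.002536² + 0.001587²) = 0.002992

0.0030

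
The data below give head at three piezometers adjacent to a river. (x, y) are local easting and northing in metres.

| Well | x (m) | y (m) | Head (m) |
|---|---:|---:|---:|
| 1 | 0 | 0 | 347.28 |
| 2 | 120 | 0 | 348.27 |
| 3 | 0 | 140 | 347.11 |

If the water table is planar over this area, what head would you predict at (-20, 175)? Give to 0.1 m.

346.9 m

∂h/∂x = (348.27 − 347.28) / (120 − 0) = +0.008250
∂h/∂y = (347.11 − 347.28) / (140 − 0) = -0.001214
h(-20, 175) = 347.28 + (+0.008250)·(-20) + (-0.001214)·(175) = 347.28 -0.165 -0.212 = 346.903 m.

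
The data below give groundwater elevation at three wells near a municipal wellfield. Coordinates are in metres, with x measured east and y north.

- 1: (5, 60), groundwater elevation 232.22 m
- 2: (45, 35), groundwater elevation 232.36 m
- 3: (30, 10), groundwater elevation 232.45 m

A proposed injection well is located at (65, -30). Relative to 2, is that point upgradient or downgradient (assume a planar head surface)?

Differences from 1: to 2 (Δx, Δy, Δh) = (40, -25, +0.14); to 3 = (25, -50, +0.23).
Solve a·Δx + b·Δy = Δh: det = 40·(-50) − 25·(-25) = -1375.
∂h/∂x = [(+0.14)·(-50) − (+0.23)·(-25)] / -1375 = +0.0009091
∂h/∂y = [40·(+0.23) − 25·(+0.14)] / -1375 = -0.004145
Head at (65, -30) = 232.22 + (+0.0009091)·(60) + (-0.004145)·(-90) = 232.65 m.
That is higher than the 232.36 m at 2, so the point is upgradient.

upgradient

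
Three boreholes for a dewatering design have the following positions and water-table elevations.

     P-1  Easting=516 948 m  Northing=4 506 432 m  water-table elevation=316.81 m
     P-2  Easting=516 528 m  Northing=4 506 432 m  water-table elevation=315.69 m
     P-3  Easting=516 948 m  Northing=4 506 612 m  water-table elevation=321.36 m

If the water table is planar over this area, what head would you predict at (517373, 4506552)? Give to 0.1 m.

321.0 m

∂h/∂x = (315.69 − 316.81) / (516528 − 516948) = +0.002667
∂h/∂y = (321.36 − 316.81) / (4506612 − 4506432) = +0.02528
h(517373, 4506552) = 316.81 + (+0.002667)·(425) + (+0.02528)·(120) = 316.81 +1.133 +3.033 = 320.977 m.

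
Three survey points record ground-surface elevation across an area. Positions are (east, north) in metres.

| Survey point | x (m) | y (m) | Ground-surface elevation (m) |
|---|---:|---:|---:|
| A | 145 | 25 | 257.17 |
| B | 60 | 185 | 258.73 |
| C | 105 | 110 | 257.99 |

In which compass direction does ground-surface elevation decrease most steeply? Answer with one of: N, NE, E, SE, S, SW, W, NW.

Three-point gradient (reference A): Δ to B = (-85, 160, +1.56), Δ to C = (-40, 85, +0.82).
∂z/∂x = -0.001697, ∂z/∂y = +0.008848 (det = -825).
Steepest decrease is along −∇f = (+0.001697 E, -0.008848 N) → south.

S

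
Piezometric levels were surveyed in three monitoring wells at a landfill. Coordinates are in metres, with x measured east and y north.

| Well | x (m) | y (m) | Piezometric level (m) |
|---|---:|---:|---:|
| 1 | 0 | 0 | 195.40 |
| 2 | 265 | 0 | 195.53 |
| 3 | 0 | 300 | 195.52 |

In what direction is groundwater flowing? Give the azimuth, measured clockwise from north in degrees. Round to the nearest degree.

231°

∂h/∂x = (195.53 − 195.40) / (265 − 0) = +0.0004906
∂h/∂y = (195.52 − 195.40) / (300 − 0) = +0.0004000
Flow direction (−∇h) has components (-0.0004906 E, -0.0004000 N).
Azimuth = atan2(E, N) = atan2(-0.0004906, -0.0004000) = 230.8° ≈ 231°.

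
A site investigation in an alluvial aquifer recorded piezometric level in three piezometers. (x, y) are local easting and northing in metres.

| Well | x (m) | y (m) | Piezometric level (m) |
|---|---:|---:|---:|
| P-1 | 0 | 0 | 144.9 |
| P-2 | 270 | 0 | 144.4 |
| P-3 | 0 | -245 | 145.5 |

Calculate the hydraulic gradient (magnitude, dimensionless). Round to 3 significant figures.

0.00307

∂h/∂x = (144.4 − 144.9) / (270 − 0) = -0.001852
∂h/∂y = (145.5 − 144.9) / (-245 − 0) = -0.002449
|∇h| = √(-0.001852² + -0.002449²) = 0.00307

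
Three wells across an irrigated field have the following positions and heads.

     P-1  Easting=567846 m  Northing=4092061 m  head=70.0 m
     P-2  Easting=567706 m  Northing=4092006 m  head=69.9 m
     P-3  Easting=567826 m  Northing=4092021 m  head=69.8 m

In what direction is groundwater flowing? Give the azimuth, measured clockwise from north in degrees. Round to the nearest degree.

165°

Three-point gradient (reference P-1): Δ to P-2 = (-140, -55, -0.1), Δ to P-3 = (-20, -40, -0.2).
∂h/∂x = -0.001556, ∂h/∂y = +0.005778 (det = 4500).
Flow direction (−∇h) has components (+0.001556 E, -0.005778 N).
Azimuth = atan2(E, N) = atan2(+0.001556, -0.005778) = 164.9° ≈ 165°.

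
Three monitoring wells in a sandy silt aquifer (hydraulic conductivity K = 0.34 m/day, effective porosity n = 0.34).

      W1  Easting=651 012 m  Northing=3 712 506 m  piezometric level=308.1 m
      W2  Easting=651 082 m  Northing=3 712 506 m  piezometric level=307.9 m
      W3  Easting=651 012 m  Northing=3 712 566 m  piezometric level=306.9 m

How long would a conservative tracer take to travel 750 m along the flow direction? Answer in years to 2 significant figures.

100 years

∂h/∂x = (307.9 − 308.1) / (651082 − 651012) = -0.002857
∂h/∂y = (306.9 − 308.1) / (3712566 − 3712506) = -0.02000
|∇h| = √(-0.002857² + -0.02000²) = 0.0202
Seepage velocity v = K·i/n = 0.34 × 0.0202 / 0.34 = 0.0202 m/day.
t = 750 / 0.0202 = 3.713e+04 days = 102 years.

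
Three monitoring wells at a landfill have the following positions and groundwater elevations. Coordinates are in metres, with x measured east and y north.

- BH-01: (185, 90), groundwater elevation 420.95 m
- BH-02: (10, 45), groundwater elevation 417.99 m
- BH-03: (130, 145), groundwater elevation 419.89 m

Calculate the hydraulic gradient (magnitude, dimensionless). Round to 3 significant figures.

0.0175

Three-point gradient (reference BH-01): Δ to BH-02 = (-175, -45, -2.96), Δ to BH-03 = (-55, 55, -1.06).
∂h/∂x = +0.01740, ∂h/∂y = -0.001876 (det = -12100).
|∇h| = √(0.01740² + -0.001876²) = 0.0175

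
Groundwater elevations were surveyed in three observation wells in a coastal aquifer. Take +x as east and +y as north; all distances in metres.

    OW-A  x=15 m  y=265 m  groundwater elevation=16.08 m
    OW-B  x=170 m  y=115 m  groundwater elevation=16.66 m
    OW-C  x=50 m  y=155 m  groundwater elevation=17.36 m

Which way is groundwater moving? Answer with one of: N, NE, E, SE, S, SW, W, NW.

NE

Three-point gradient (reference OW-A): Δ to OW-B = (155, -150, +0.58), Δ to OW-C = (35, -110, +1.28).
∂h/∂x = -0.01086, ∂h/∂y = -0.01509 (det = -11800).
Flow = −∇h = (+0.01086 east, +0.01509 north), which points northeast.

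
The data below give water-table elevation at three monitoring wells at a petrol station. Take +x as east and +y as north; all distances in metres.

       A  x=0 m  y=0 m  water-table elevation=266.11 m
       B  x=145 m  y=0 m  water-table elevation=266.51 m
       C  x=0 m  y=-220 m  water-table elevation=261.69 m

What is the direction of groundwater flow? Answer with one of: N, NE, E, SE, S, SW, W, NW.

∂h/∂x = (266.51 − 266.11) / (145 − 0) = +0.002759
∂h/∂y = (261.69 − 266.11) / (-220 − 0) = +0.02009
Flow = −∇h = (-0.002759 east, -0.02009 north), which points south.

S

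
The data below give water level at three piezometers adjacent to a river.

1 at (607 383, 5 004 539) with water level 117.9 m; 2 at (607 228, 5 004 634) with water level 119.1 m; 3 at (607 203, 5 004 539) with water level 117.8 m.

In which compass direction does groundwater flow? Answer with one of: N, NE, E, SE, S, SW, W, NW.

S

Three-point gradient (reference 1): Δ to 2 = (-155, 95, +1.2), Δ to 3 = (-180, 0, -0.1).
∂h/∂x = +0.0005556, ∂h/∂y = +0.01354 (det = 17100).
Flow = −∇h = (-0.0005556 east, -0.01354 north), which points south.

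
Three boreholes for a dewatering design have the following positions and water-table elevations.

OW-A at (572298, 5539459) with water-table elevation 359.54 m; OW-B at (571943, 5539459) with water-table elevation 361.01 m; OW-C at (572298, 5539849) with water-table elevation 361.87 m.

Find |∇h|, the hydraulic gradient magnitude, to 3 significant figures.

0.00727

∂h/∂x = (361.01 − 359.54) / (571943 − 572298) = -0.004141
∂h/∂y = (361.87 − 359.54) / (5539849 − 5539459) = +0.005974
|∇h| = √(-0.004141² + 0.005974²) = 0.007269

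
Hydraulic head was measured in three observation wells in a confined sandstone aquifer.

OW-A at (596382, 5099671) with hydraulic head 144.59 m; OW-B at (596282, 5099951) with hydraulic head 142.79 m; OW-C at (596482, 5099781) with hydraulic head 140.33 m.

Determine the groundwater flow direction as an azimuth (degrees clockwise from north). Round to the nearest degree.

059°

Taking OW-A as reference: OW-B−OW-A = (-100, 280, -1.80); OW-C−OW-A = (100, 110, -4.26).
Determinant of the coordinate differences = (-100)·110 − 100·280 = -39000.
∂h/∂x = [(-1.80)·110 − (-4.26)·280] / -39000 = -0.02551
∂h/∂y = [(-100)·(-4.26) − 100·(-1.80)] / -39000 = -0.01554
Flow direction (−∇h) has components (+0.02551 E, +0.01554 N).
Azimuth = atan2(E, N) = atan2(+0.02551, +0.01554) = 58.7° ≈ 059°.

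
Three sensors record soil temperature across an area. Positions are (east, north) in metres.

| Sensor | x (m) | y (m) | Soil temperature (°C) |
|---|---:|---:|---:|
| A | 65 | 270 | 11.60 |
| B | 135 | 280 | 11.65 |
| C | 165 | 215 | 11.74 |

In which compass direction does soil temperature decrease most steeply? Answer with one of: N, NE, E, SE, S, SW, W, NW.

NW

Differences from A: to B (Δx, Δy, Δh) = (70, 10, +0.05); to C = (100, -55, +0.14).
Determinant of the coordinate differences = 70·(-55) − 100·10 = -4850.
∂T/∂x = [(+0.05)·(-55) − (+0.14)·10] / -4850 = +0.0008557
∂T/∂y = [70·(+0.14) − 100·(+0.05)] / -4850 = -0.0009897
Steepest decrease is along −∇f = (-0.0008557 E, +0.0009897 N) → northwest.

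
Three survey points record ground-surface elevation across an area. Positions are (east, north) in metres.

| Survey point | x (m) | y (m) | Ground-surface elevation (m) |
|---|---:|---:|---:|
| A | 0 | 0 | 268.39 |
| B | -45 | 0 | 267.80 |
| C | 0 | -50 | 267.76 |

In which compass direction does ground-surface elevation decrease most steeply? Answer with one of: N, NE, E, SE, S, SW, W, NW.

SW

∂z/∂x = (267.80 − 268.39) / (-45 − 0) = +0.01311
∂z/∂y = (267.76 − 268.39) / (-50 − 0) = +0.01260
Steepest decrease is along −∇f = (-0.01311 E, -0.01260 N) → southwest.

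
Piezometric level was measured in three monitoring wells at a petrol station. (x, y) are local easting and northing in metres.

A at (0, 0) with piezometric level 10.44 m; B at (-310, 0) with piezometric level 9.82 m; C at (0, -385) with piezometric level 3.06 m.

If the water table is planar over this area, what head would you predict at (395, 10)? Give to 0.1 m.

∂h/∂x = (9.82 − 10.44) / (-310 − 0) = +0.002000
∂h/∂y = (3.06 − 10.44) / (-385 − 0) = +0.01917
h(395, 10) = 10.44 + (+0.002000)·(395) + (+0.01917)·(10) = 10.44 +0.790 +0.192 = 11.422 m.

11.4 m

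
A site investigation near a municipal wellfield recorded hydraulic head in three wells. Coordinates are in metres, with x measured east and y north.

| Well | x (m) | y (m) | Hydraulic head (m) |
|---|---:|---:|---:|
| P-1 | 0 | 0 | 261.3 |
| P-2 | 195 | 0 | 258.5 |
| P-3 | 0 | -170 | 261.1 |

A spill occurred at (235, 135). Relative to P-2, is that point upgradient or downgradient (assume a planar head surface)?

∂h/∂x = (258.5 − 261.3) / (195 − 0) = -0.01436
∂h/∂y = (261.1 − 261.3) / (-170 − 0) = +0.001176
Head at (235, 135) = 261.3 + (-0.01436)·(235) + (+0.001176)·(135) = 258.08 m.
That is lower than the 258.5 m at P-2, so the point is downgradient.

downgradient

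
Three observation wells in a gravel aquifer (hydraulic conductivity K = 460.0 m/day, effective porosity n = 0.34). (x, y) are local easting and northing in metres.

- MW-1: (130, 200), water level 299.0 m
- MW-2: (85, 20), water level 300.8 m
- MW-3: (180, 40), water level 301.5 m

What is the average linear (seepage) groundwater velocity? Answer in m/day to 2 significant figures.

Three-point gradient (reference MW-1): Δ to MW-2 = (-45, -180, +1.8), Δ to MW-3 = (50, -160, +2.5).
∂h/∂x = +0.010000, ∂h/∂y = -0.01250 (det = 16200).
|∇h| = √(0.010000² + -0.01250²) = 0.01601
Seepage velocity v = K·i/n = 460.0 × 0.01601 / 0.34 = 21.66 m/day.

22 m/day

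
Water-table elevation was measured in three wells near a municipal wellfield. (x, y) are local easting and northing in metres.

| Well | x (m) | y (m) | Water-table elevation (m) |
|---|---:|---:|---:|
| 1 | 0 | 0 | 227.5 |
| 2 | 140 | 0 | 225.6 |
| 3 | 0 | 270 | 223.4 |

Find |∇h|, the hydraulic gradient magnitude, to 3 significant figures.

∂h/∂x = (225.6 − 227.5) / (140 − 0) = -0.01357
∂h/∂y = (223.4 − 227.5) / (270 − 0) = -0.01519
|∇h| = √(-0.01357² + -0.01519²) = 0.02037

0.0204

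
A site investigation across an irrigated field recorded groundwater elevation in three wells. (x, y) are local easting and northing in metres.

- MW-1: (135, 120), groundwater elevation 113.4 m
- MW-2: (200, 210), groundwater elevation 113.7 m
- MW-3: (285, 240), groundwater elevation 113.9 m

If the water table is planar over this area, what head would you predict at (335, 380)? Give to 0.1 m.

114.3 m

Differences from MW-1: to MW-2 (Δx, Δy, Δh) = (65, 90, +0.3); to MW-3 = (150, 120, +0.5).
Determinant of the coordinate differences = 65·120 − 150·90 = -5700.
∂h/∂x = [(+0.3)·120 − (+0.5)·90] / -5700 = +0.001579
∂h/∂y = [65·(+0.5) − 150·(+0.3)] / -5700 = +0.002193
h(335, 380) = 113.4 + (+0.001579)·(200) + (+0.002193)·(260) = 113.4 +0.316 +0.570 = 114.286 m.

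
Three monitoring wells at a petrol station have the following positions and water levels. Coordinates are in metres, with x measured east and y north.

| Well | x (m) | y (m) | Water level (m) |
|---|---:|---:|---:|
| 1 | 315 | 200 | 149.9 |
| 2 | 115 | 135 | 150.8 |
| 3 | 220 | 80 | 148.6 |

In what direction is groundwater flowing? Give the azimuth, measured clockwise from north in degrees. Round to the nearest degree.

Differences from 1: to 2 (Δx, Δy, Δh) = (-200, -65, +0.9); to 3 = (-95, -120, -1.3).
Solve a·Δx + b·Δy = Δh: det = (-200)·(-120) − (-95)·(-65) = 17825.
∂h/∂x = [(+0.9)·(-120) − (-1.3)·(-65)] / 17825 = -0.01080
∂h/∂y = [(-200)·(-1.3) − (-95)·(+0.9)] / 17825 = +0.01938
Flow direction (−∇h) has components (+0.01080 E, -0.01938 N).
Azimuth = atan2(E, N) = atan2(+0.01080, -0.01938) = 150.9° ≈ 151°.

151°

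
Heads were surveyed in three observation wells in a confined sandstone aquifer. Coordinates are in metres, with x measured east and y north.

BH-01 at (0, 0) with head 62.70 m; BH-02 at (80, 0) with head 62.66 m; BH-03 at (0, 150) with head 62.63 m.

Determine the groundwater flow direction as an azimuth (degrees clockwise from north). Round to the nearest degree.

047°

∂h/∂x = (62.66 − 62.70) / (80 − 0) = -0.0005000
∂h/∂y = (62.63 − 62.70) / (150 − 0) = -0.0004667
Flow direction (−∇h) has components (+0.0005000 E, +0.0004667 N).
Azimuth = atan2(E, N) = atan2(+0.0005000, +0.0004667) = 47.0° ≈ 047°.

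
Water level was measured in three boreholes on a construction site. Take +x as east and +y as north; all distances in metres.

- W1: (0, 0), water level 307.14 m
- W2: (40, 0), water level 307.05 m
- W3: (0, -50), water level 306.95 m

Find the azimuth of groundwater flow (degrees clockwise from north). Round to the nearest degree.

∂h/∂x = (307.05 − 307.14) / (40 − 0) = -0.002250
∂h/∂y = (306.95 − 307.14) / (-50 − 0) = +0.003800
Flow direction (−∇h) has components (+0.002250 E, -0.003800 N).
Azimuth = atan2(E, N) = atan2(+0.002250, -0.003800) = 149.4° ≈ 149°.

149°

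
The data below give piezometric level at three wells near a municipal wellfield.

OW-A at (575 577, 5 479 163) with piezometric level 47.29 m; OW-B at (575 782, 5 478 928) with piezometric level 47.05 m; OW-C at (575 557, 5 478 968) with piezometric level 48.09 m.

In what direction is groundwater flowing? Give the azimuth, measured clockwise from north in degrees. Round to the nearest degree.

056°

Taking OW-A as reference: OW-B−OW-A = (205, -235, -0.24); OW-C−OW-A = (-20, -195, +0.80).
Solve a·Δx + b·Δy = Δh: det = 205·(-195) − (-20)·(-235) = -44675.
∂h/∂x = [(-0.24)·(-195) − (+0.80)·(-235)] / -44675 = -0.005256
∂h/∂y = [205·(+0.80) − (-20)·(-0.24)] / -44675 = -0.003564
Flow direction (−∇h) has components (+0.005256 E, +0.003564 N).
Azimuth = atan2(E, N) = atan2(+0.005256, +0.003564) = 55.9° ≈ 056°.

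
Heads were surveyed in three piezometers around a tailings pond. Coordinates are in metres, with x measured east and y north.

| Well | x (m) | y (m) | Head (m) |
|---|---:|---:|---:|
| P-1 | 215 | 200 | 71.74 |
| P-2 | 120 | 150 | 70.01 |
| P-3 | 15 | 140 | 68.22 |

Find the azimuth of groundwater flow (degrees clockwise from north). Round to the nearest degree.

261°

Taking P-1 as reference: P-2−P-1 = (-95, -50, -1.73); P-3−P-1 = (-200, -60, -3.52).
Determinant of the coordinate differences = (-95)·(-60) − (-200)·(-50) = -4300.
∂h/∂x = [(-1.73)·(-60) − (-3.52)·(-50)] / -4300 = +0.01679
∂h/∂y = [(-95)·(-3.52) − (-200)·(-1.73)] / -4300 = +0.002698
Flow direction (−∇h) has components (-0.01679 E, -0.002698 N).
Azimuth = atan2(E, N) = atan2(-0.01679, -0.002698) = 260.9° ≈ 261°.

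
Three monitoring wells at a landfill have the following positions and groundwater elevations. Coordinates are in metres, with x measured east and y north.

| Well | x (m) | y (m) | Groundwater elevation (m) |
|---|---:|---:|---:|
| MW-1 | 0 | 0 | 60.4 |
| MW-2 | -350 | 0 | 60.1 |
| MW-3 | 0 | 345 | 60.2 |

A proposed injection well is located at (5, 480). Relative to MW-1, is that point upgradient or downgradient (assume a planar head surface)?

downgradient

∂h/∂x = (60.1 − 60.4) / (-350 − 0) = +0.0008571
∂h/∂y = (60.2 − 60.4) / (345 − 0) = -0.0005797
Head at (5, 480) = 60.4 + (+0.0008571)·(5) + (-0.0005797)·(480) = 60.13 m.
That is lower than the 60.4 m at MW-1, so the point is downgradient.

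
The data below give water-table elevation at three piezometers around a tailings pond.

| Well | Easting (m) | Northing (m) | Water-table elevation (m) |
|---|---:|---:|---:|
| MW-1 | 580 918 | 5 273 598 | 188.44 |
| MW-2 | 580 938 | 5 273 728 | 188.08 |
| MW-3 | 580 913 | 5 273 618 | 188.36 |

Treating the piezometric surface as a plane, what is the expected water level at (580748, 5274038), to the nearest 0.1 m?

186.5 m

Three-point gradient (reference MW-1): Δ to MW-2 = (20, 130, -0.36), Δ to MW-3 = (-5, 20, -0.08).
∂h/∂x = +0.003048, ∂h/∂y = -0.003238 (det = 1050).
h(580748, 5274038) = 188.44 + (+0.003048)·(-170) + (-0.003238)·(440) = 188.44 -0.518 -1.425 = 186.497 m.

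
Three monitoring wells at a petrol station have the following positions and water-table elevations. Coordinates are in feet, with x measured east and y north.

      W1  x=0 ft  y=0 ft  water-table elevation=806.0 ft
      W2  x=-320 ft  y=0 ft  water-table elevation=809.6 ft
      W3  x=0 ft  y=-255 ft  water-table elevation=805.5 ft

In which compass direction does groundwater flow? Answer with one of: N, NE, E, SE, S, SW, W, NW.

E

∂h/∂x = (809.6 − 806.0) / (-320 − 0) = -0.01125
∂h/∂y = (805.5 − 806.0) / (-255 − 0) = +0.001961
Flow = −∇h = (+0.01125 east, -0.001961 north), which points east.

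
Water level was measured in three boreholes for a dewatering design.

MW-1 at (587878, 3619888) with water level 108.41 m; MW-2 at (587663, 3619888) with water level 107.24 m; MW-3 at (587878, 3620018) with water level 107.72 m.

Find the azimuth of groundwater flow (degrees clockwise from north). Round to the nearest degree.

314°

∂h/∂x = (107.24 − 108.41) / (587663 − 587878) = +0.005442
∂h/∂y = (107.72 − 108.41) / (3620018 − 3619888) = -0.005308
Flow direction (−∇h) has components (-0.005442 E, +0.005308 N).
Azimuth = atan2(E, N) = atan2(-0.005442, +0.005308) = 314.3° ≈ 314°.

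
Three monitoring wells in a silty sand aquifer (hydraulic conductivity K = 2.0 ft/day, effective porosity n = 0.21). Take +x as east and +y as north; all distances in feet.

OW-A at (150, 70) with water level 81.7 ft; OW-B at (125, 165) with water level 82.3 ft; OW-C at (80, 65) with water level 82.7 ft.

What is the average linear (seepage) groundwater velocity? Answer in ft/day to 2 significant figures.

0.14 ft/day

Taking OW-A as reference: OW-B−OW-A = (-25, 95, +0.6); OW-C−OW-A = (-70, -5, +1.0).
Determinant of the coordinate differences = (-25)·(-5) − (-70)·95 = 6775.
∂h/∂x = [(+0.6)·(-5) − (+1.0)·95] / 6775 = -0.01446
∂h/∂y = [(-25)·(+1.0) − (-70)·(+0.6)] / 6775 = +0.002509
|∇h| = √(-0.01446² + 0.002509²) = 0.01468
Seepage velocity v = K·i/n = 2.0 × 0.01468 / 0.21 = 0.1398 ft/day.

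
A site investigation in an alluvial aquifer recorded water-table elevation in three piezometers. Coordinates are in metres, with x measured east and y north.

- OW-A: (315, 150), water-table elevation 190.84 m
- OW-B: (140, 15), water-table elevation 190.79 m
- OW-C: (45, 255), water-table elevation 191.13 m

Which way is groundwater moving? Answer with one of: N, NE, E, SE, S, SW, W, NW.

SE

With h = a·x + b·y + c and OW-A as origin, the differences give:
  (-175)·a + (-135)·b = -0.05
  (-270)·a + 105·b = +0.29
Eliminate b (×105 and ×(-135), subtract): -54825·a = 33.900 → a = ∂h/∂x = -0.0006183
Back-substitute: b = ∂h/∂y = +0.001172.
Flow = −∇h = (+0.0006183 east, -0.001172 north), which points southeast.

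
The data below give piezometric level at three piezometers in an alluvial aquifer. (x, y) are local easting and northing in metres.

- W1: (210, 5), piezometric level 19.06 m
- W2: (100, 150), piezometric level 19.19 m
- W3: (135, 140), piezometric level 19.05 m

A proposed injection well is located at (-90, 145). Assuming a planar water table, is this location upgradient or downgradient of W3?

Taking W1 as reference: W2−W1 = (-110, 145, +0.13); W3−W1 = (-75, 135, -0.01).
Determinant of the coordinate differences = (-110)·135 − (-75)·145 = -3975.
∂h/∂x = [(+0.13)·135 − (-0.01)·145] / -3975 = -0.004780
∂h/∂y = [(-110)·(-0.01) − (-75)·(+0.13)] / -3975 = -0.002730
Head at (-90, 145) = 19.06 + (-0.004780)·(-300) + (-0.002730)·(140) = 20.11 m.
That is higher than the 19.05 m at W3, so the point is upgradient.

upgradient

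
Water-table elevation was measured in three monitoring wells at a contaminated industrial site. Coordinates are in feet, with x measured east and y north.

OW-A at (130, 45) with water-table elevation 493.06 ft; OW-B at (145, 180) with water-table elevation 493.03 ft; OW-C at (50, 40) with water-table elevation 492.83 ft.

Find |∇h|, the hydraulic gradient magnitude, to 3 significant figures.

Differences from OW-A: to OW-B (Δx, Δy, Δh) = (15, 135, -0.03); to OW-C = (-80, -5, -0.23).
Solve a·Δx + b·Δy = Δh: det = 15·(-5) − (-80)·135 = 10725.
∂h/∂x = [(-0.03)·(-5) − (-0.23)·135] / 10725 = +0.002909
∂h/∂y = [15·(-0.23) − (-80)·(-0.03)] / 10725 = -0.0005455
|∇h| = √(0.002909² + -0.0005455²) = 0.00296

0.00296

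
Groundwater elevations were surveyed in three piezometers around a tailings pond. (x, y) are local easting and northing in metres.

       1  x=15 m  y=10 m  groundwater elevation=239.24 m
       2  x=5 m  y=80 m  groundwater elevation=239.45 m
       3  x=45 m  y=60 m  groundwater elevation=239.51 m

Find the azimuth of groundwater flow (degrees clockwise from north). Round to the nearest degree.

With h = a·x + b·y + c and 1 as origin, the differences give:
  (-10)·a + 70·b = +0.21
  30·a + 50·b = +0.27
Eliminate b (×50 and ×70, subtract): -2600·a = -8.400 → a = ∂h/∂x = +0.003231
Back-substitute: b = ∂h/∂y = +0.003462.
Flow direction (−∇h) has components (-0.003231 E, -0.003462 N).
Azimuth = atan2(E, N) = atan2(-0.003231, -0.003462) = 223.0° ≈ 223°.

223°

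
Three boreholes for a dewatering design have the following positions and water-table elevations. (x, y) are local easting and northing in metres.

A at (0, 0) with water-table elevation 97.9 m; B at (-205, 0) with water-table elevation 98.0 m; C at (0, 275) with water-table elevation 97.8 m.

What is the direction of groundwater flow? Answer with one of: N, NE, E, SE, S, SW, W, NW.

NE

∂h/∂x = (98.0 − 97.9) / (-205 − 0) = -0.0004878
∂h/∂y = (97.8 − 97.9) / (275 − 0) = -0.0003636
Flow = −∇h = (+0.0004878 east, +0.0003636 north), which points northeast.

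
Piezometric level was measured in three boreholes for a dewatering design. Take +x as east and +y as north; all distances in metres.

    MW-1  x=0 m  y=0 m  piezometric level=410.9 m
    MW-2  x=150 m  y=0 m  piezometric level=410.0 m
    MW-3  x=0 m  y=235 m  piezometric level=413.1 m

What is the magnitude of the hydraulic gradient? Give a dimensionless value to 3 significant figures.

0.0111

∂h/∂x = (410.0 − 410.9) / (150 − 0) = -0.006000
∂h/∂y = (413.1 − 410.9) / (235 − 0) = +0.009362
|∇h| = √(-0.006000² + 0.009362²) = 0.01112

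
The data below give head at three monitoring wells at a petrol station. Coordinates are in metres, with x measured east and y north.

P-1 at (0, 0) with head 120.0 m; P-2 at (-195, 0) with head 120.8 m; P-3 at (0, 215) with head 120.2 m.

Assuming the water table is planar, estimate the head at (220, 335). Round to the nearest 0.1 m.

119.4 m

∂h/∂x = (120.8 − 120.0) / (-195 − 0) = -0.004103
∂h/∂y = (120.2 − 120.0) / (215 − 0) = +0.0009302
h(220, 335) = 120.0 + (-0.004103)·(220) + (+0.0009302)·(335) = 120.0 -0.903 +0.312 = 119.409 m.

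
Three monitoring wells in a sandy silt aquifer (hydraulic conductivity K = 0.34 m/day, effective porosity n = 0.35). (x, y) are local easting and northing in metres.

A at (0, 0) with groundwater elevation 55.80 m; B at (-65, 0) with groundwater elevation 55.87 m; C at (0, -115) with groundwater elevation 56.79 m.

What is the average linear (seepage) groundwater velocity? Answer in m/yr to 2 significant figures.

∂h/∂x = (55.87 − 55.80) / (-65 − 0) = -0.001077
∂h/∂y = (56.79 − 55.80) / (-115 − 0) = -0.008609
|∇h| = √(-0.001077² + -0.008609²) = 0.008676
Seepage velocity v = K·i/n = 0.34 × 0.008676 / 0.35 = 0.008428 m/day = 3.078 m/yr.

3.1 m/yr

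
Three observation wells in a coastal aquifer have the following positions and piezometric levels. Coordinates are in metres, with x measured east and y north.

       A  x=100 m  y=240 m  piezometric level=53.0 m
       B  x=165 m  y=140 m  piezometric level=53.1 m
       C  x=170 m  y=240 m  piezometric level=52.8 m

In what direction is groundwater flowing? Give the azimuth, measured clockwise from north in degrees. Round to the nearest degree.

045°

Three-point gradient (reference A): Δ to B = (65, -100, +0.1), Δ to C = (70, 0, -0.2).
∂h/∂x = -0.002857, ∂h/∂y = -0.002857 (det = 7000).
Flow direction (−∇h) has components (+0.002857 E, +0.002857 N).
Azimuth = atan2(E, N) = atan2(+0.002857, +0.002857) = 45.0° ≈ 045°.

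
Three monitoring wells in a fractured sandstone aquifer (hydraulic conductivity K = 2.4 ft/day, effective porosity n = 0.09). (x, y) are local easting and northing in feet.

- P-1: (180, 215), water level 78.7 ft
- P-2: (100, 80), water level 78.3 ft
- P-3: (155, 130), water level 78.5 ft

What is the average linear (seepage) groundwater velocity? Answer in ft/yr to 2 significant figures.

26 ft/yr

Differences from P-1: to P-2 (Δx, Δy, Δh) = (-80, -135, -0.4); to P-3 = (-25, -85, -0.2).
Determinant of the coordinate differences = (-80)·(-85) − (-25)·(-135) = 3425.
∂h/∂x = [(-0.4)·(-85) − (-0.2)·(-135)] / 3425 = +0.002044
∂h/∂y = [(-80)·(-0.2) − (-25)·(-0.4)] / 3425 = +0.001752
|∇h| = √(0.002044² + 0.001752²) = 0.002692
Seepage velocity v = K·i/n = 2.4 × 0.002692 / 0.09 = 0.07179 ft/day = 26.22 ft/yr.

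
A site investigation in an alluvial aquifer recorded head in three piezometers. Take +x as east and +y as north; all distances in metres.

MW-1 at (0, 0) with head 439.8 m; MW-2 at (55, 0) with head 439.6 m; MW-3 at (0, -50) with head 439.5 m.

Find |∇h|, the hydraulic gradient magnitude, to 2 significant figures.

∂h/∂x = (439.6 − 439.8) / (55 − 0) = -0.003636
∂h/∂y = (439.5 − 439.8) / (-50 − 0) = +0.006000
|∇h| = √(-0.003636² + 0.006000²) = 0.007016

0.0070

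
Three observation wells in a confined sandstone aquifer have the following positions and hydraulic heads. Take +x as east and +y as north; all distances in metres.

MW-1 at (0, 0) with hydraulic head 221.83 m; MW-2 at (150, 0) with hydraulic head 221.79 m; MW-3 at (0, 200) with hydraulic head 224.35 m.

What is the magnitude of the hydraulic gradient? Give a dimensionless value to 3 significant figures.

∂h/∂x = (221.79 − 221.83) / (150 − 0) = -0.0002667
∂h/∂y = (224.35 − 221.83) / (200 − 0) = +0.01260
|∇h| = √(-0.0002667² + 0.01260²) = 0.0126

0.0126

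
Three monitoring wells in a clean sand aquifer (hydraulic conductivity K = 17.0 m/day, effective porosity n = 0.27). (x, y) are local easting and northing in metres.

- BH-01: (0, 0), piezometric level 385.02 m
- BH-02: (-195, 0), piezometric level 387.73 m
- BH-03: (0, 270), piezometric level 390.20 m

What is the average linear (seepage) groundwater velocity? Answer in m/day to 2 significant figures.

∂h/∂x = (387.73 − 385.02) / (-195 − 0) = -0.01390
∂h/∂y = (390.20 − 385.02) / (270 − 0) = +0.01919
|∇h| = √(-0.01390² + 0.01919²) = 0.0237
Seepage velocity v = K·i/n = 17.0 × 0.0237 / 0.27 = 1.492 m/day.

1.5 m/day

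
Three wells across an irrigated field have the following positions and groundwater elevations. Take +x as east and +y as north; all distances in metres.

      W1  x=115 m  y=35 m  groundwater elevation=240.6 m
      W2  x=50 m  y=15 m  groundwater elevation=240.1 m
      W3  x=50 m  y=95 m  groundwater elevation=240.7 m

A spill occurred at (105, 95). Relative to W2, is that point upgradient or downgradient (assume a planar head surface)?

Taking W1 as reference: W2−W1 = (-65, -20, -0.5); W3−W1 = (-65, 60, +0.1).
Solve a·Δx + b·Δy = Δh: det = (-65)·60 − (-65)·(-20) = -5200.
∂h/∂x = [(-0.5)·60 − (+0.1)·(-20)] / -5200 = +0.005385
∂h/∂y = [(-65)·(+0.1) − (-65)·(-0.5)] / -5200 = +0.007500
Head at (105, 95) = 240.6 + (+0.005385)·(-10) + (+0.007500)·(60) = 241.00 m.
That is higher than the 240.1 m at W2, so the point is upgradient.

upgradient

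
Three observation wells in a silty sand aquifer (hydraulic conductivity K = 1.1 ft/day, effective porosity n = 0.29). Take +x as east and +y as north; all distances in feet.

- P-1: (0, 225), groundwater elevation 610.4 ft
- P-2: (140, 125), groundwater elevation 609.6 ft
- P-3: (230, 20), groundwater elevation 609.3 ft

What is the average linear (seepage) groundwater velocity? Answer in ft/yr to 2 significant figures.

Taking P-1 as reference: P-2−P-1 = (140, -100, -0.8); P-3−P-1 = (230, -205, -1.1).
Solve a·Δx + b·Δy = Δh: det = 140·(-205) − 230·(-100) = -5700.
∂h/∂x = [(-0.8)·(-205) − (-1.1)·(-100)] / -5700 = -0.009474
∂h/∂y = [140·(-1.1) − 230·(-0.8)] / -5700 = -0.005263
|∇h| = √(-0.009474² + -0.005263²) = 0.01084
Seepage velocity v = K·i/n = 1.1 × 0.01084 / 0.29 = 0.04112 ft/day = 15.02 ft/yr.

15 ft/yr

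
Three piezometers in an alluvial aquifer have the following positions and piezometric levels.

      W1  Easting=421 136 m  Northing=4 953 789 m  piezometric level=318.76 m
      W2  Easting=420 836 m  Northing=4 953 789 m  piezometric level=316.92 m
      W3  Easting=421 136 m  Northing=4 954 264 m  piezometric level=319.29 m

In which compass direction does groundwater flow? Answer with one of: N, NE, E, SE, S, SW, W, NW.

W

∂h/∂x = (316.92 − 318.76) / (420836 − 421136) = +0.006133
∂h/∂y = (319.29 − 318.76) / (4954264 − 4953789) = +0.001116
Flow = −∇h = (-0.006133 east, -0.001116 north), which points west.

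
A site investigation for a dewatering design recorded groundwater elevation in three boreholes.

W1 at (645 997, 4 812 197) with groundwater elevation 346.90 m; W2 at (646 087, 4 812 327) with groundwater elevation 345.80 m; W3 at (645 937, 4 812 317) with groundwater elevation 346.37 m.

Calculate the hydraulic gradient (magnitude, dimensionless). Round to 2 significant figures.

0.0070

Differences from W1: to W2 (Δx, Δy, Δh) = (90, 130, -1.10); to W3 = (-60, 120, -0.53).
Solve a·Δx + b·Δy = Δh: det = 90·120 − (-60)·130 = 18600.
∂h/∂x = [(-1.10)·120 − (-0.53)·130] / 18600 = -0.003392
∂h/∂y = [90·(-0.53) − (-60)·(-1.10)] / 18600 = -0.006113
|∇h| = √(-0.003392² + -0.006113²) = 0.006991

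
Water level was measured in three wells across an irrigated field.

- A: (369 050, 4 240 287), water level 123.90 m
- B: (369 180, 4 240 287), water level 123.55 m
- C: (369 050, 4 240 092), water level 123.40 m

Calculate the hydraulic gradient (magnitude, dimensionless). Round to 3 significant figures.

0.00372

∂h/∂x = (123.55 − 123.90) / (369180 − 369050) = -0.002692
∂h/∂y = (123.40 − 123.90) / (4240092 − 4240287) = +0.002564
|∇h| = √(-0.002692² + 0.002564²) = 0.003718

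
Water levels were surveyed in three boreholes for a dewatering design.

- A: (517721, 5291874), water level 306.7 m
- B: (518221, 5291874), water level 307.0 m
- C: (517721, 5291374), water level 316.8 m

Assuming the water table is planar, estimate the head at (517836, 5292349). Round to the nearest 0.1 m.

∂h/∂x = (307.0 − 306.7) / (518221 − 517721) = +0.0006000
∂h/∂y = (316.8 − 306.7) / (5291374 − 5291874) = -0.02020
h(517836, 5292349) = 306.7 + (+0.0006000)·(115) + (-0.02020)·(475) = 306.7 +0.069 -9.595 = 297.174 m.

297.2 m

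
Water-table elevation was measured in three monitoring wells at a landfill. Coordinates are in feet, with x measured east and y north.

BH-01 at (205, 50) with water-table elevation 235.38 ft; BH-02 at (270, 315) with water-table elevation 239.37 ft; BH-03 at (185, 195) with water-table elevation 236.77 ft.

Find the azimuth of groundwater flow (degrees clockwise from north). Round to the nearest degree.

231°

Taking BH-01 as reference: BH-02−BH-01 = (65, 265, +3.99); BH-03−BH-01 = (-20, 145, +1.39).
Solve a·Δx + b·Δy = Δh: det = 65·145 − (-20)·265 = 14725.
∂h/∂x = [(+3.99)·145 − (+1.39)·265] / 14725 = +0.01428
∂h/∂y = [65·(+1.39) − (-20)·(+3.99)] / 14725 = +0.01156
Flow direction (−∇h) has components (-0.01428 E, -0.01156 N).
Azimuth = atan2(E, N) = atan2(-0.01428, -0.01156) = 231.0° ≈ 231°.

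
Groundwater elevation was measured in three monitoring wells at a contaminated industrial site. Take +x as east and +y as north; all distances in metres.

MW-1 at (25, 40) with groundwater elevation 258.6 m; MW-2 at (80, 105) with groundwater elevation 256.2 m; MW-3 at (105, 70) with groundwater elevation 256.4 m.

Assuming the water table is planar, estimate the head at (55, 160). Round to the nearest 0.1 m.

With h = a·x + b·y + c and MW-1 as origin, the differences give:
  55·a + 65·b = -2.4
  80·a + 30·b = -2.2
Eliminate b (×30 and ×65, subtract): -3550·a = 71.00 → a = ∂h/∂x = -0.02000
Back-substitute: b = ∂h/∂y = -0.02000.
h(55, 160) = 258.6 + (-0.02000)·(30) + (-0.02000)·(120) = 258.6 -0.600 -2.400 = 255.600 m.

255.6 m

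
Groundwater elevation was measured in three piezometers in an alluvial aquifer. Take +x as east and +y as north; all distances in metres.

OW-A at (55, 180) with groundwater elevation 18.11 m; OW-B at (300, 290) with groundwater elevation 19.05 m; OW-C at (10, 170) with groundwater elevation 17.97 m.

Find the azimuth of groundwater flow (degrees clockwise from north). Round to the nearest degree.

217°

With h = a·x + b·y + c and OW-A as origin, the differences give:
  245·a + 110·b = +0.94
  (-45)·a + (-10)·b = -0.14
Eliminate b (×(-10) and ×110, subtract): 2500·a = 6.000 → a = ∂h/∂x = +0.002400
Back-substitute: b = ∂h/∂y = +0.003200.
Flow direction (−∇h) has components (-0.002400 E, -0.003200 N).
Azimuth = atan2(E, N) = atan2(-0.002400, -0.003200) = 216.9° ≈ 217°.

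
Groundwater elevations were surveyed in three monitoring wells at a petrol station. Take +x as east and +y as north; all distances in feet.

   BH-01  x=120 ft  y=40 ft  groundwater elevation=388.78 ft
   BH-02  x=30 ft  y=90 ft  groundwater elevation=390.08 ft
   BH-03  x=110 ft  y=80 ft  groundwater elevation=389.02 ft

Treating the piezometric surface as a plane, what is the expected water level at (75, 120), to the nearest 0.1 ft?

389.6 ft

Taking BH-01 as reference: BH-02−BH-01 = (-90, 50, +1.30); BH-03−BH-01 = (-10, 40, +0.24).
Determinant of the coordinate differences = (-90)·40 − (-10)·50 = -3100.
∂h/∂x = [(+1.30)·40 − (+0.24)·50] / -3100 = -0.01290
∂h/∂y = [(-90)·(+0.24) − (-10)·(+1.30)] / -3100 = +0.002774
h(75, 120) = 388.78 + (-0.01290)·(-45) + (+0.002774)·(80) = 388.78 +0.581 +0.222 = 389.583 ft.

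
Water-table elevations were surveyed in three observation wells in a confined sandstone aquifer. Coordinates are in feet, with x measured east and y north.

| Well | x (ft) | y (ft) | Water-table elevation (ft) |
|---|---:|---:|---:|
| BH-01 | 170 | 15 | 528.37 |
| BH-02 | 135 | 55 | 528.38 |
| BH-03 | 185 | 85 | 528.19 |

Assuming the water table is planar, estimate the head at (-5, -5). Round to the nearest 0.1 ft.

528.9 ft

With h = a·x + b·y + c and BH-01 as origin, the differences give:
  (-35)·a + 40·b = +0.01
  15·a + 70·b = -0.18
Eliminate b (×70 and ×40, subtract): -3050·a = 7.900 → a = ∂h/∂x = -0.002590
Back-substitute: b = ∂h/∂y = -0.002016.
h(-5, -5) = 528.37 + (-0.002590)·(-175) + (-0.002016)·(-20) = 528.37 +0.453 +0.040 = 528.864 ft.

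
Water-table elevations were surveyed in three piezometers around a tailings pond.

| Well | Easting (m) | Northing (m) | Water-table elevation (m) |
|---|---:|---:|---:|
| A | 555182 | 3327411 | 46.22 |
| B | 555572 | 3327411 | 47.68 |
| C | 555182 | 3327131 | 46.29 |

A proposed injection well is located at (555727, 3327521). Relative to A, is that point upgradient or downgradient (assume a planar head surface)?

∂h/∂x = (47.68 − 46.22) / (555572 − 555182) = +0.003744
∂h/∂y = (46.29 − 46.22) / (3327131 − 3327411) = -0.0002500
Head at (555727, 3327521) = 46.22 + (+0.003744)·(545) + (-0.0002500)·(110) = 48.23 m.
That is higher than the 46.22 m at A, so the point is upgradient.

upgradient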